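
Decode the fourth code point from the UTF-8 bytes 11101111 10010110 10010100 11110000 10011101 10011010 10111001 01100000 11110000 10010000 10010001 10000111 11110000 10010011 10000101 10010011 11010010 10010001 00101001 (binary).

U+10447

Offset 0: leading byte 0xEF = 11101111 → 3-byte char #1 = EF 96 94.
Offset 3: leading byte 0xF0 = 11110000 → 4-byte char #2 = F0 9D 9A B9.
Offset 7: leading byte 0x60 = 01100000 → 1-byte char #3 = 60.
Offset 8: leading byte 0xF0 = 11110000 → 4-byte char #4 = F0 90 91 87.
Leading byte 0xF0 = 11110000 matches 11110xxx → 4-byte sequence.
Byte 1: 0xF0 = 11110000, payload 000 (3 bits).
Byte 2: 0x90 = 10010000 (10xxxxxx ✓), payload 010000.
Byte 3: 0x91 = 10010001 (10xxxxxx ✓), payload 010001.
Byte 4: 0x87 = 10000111 (10xxxxxx ✓), payload 000111.
Concatenate: 000010000010001000111 = 0x10447 (21 bits → U+10447).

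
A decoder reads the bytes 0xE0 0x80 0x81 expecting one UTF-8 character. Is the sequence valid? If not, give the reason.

Leading byte 0xE0 = 11100000 → 3-byte form.
Continuation bytes all match 10xxxxxx. Payload decodes to 0x1.
But 0x1 < 0x800, the minimum for a 3-byte sequence — this is an overlong encoding.

invalid (overlong encoding)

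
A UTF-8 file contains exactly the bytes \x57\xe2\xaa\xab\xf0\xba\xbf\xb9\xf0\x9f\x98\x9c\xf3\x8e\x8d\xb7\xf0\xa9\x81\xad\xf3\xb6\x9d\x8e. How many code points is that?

7

Byte at offset 0: 0x57 = 01010111 → 1-byte char (#1). Advance 1.
Byte at offset 1: 0xE2 = 11100010 → 3-byte char (#2). Advance 3.
Byte at offset 4: 0xF0 = 11110000 → 4-byte char (#3). Advance 4.
Byte at offset 8: 0xF0 = 11110000 → 4-byte char (#4). Advance 4.
Byte at offset 12: 0xF3 = 11110011 → 4-byte char (#5). Advance 4.
Byte at offset 16: 0xF0 = 11110000 → 4-byte char (#6). Advance 4.
Byte at offset 20: 0xF3 = 11110011 → 4-byte char (#7). Advance 4.
Reached end at offset 24 after 7 code points.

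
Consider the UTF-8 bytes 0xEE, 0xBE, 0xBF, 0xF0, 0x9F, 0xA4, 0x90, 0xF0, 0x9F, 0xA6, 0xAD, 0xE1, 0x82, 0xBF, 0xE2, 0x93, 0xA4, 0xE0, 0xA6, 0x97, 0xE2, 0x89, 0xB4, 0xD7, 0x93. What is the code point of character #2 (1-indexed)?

Offset 0: leading byte 0xEE = 11101110 → 3-byte char #1 = EE BE BF.
Offset 3: leading byte 0xF0 = 11110000 → 4-byte char #2 = F0 9F A4 90.
Leading byte 0xF0 = 11110000 matches 11110xxx → 4-byte sequence.
Byte 1: 0xF0 = 11110000, payload 000 (3 bits).
Byte 2: 0x9F = 10011111 (10xxxxxx ✓), payload 011111.
Byte 3: 0xA4 = 10100100 (10xxxxxx ✓), payload 100100.
Byte 4: 0x90 = 10010000 (10xxxxxx ✓), payload 010000.
Concatenate: 000011111100100010000 = 0x1F910 (21 bits → U+1F910).

U+1F910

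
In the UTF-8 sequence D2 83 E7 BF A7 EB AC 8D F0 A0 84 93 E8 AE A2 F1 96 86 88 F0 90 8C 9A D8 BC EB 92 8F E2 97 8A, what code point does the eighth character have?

U+063C

Offset 0: leading byte 0xD2 = 11010010 → 2-byte char #1 = D2 83.
Offset 2: leading byte 0xE7 = 11100111 → 3-byte char #2 = E7 BF A7.
Offset 5: leading byte 0xEB = 11101011 → 3-byte char #3 = EB AC 8D.
Offset 8: leading byte 0xF0 = 11110000 → 4-byte char #4 = F0 A0 84 93.
Offset 12: leading byte 0xE8 = 11101000 → 3-byte char #5 = E8 AE A2.
Offset 15: leading byte 0xF1 = 11110001 → 4-byte char #6 = F1 96 86 88.
Offset 19: leading byte 0xF0 = 11110000 → 4-byte char #7 = F0 90 8C 9A.
Offset 23: leading byte 0xD8 = 11011000 → 2-byte char #8 = D8 BC.
Leading byte 0xD8 = 11011000 matches 110xxxxx → 2-byte sequence.
Byte 1: 0xD8 = 11011000, payload 11000 (5 bits).
Byte 2: 0xBC = 10111100 (10xxxxxx ✓), payload 111100.
Concatenate: 11000111100 = 0x63C (11 bits → U+063C).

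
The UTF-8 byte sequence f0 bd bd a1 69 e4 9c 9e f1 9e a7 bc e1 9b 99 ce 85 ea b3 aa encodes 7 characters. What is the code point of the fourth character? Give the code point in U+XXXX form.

U+5E9FC

Offset 0: leading byte 0xF0 = 11110000 → 4-byte char #1 = F0 BD BD A1.
Offset 4: leading byte 0x69 = 01101001 → 1-byte char #2 = 69.
Offset 5: leading byte 0xE4 = 11100100 → 3-byte char #3 = E4 9C 9E.
Offset 8: leading byte 0xF1 = 11110001 → 4-byte char #4 = F1 9E A7 BC.
Leading byte 0xF1 = 11110001 matches 11110xxx → 4-byte sequence.
Byte 1: 0xF1 = 11110001, payload 001 (3 bits).
Byte 2: 0x9E = 10011110 (10xxxxxx ✓), payload 011110.
Byte 3: 0xA7 = 10100111 (10xxxxxx ✓), payload 100111.
Byte 4: 0xBC = 10111100 (10xxxxxx ✓), payload 111100.
Concatenate: 001011110100111111100 = 0x5E9FC (21 bits → U+5E9FC).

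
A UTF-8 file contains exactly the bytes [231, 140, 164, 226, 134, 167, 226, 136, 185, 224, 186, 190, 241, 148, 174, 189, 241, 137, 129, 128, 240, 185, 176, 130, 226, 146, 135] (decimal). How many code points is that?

Byte at offset 0: 0xE7 = 11100111 → 3-byte char (#1). Advance 3.
Byte at offset 3: 0xE2 = 11100010 → 3-byte char (#2). Advance 3.
Byte at offset 6: 0xE2 = 11100010 → 3-byte char (#3). Advance 3.
Byte at offset 9: 0xE0 = 11100000 → 3-byte char (#4). Advance 3.
Byte at offset 12: 0xF1 = 11110001 → 4-byte char (#5). Advance 4.
Byte at offset 16: 0xF1 = 11110001 → 4-byte char (#6). Advance 4.
Byte at offset 20: 0xF0 = 11110000 → 4-byte char (#7). Advance 4.
Byte at offset 24: 0xE2 = 11100010 → 3-byte char (#8). Advance 3.
Reached end at offset 27 after 8 code points.

8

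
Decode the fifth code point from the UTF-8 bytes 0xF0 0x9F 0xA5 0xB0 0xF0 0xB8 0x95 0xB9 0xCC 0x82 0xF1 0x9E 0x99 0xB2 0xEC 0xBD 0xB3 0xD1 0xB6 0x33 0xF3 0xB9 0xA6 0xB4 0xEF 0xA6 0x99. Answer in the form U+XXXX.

Offset 0: leading byte 0xF0 = 11110000 → 4-byte char #1 = F0 9F A5 B0.
Offset 4: leading byte 0xF0 = 11110000 → 4-byte char #2 = F0 B8 95 B9.
Offset 8: leading byte 0xCC = 11001100 → 2-byte char #3 = CC 82.
Offset 10: leading byte 0xF1 = 11110001 → 4-byte char #4 = F1 9E 99 B2.
Offset 14: leading byte 0xEC = 11101100 → 3-byte char #5 = EC BD B3.
Leading byte 0xEC = 11101100 matches 1110xxxx → 3-byte sequence.
Byte 1: 0xEC = 11101100, payload 1100 (4 bits).
Byte 2: 0xBD = 10111101 (10xxxxxx ✓), payload 111101.
Byte 3: 0xB3 = 10110011 (10xxxxxx ✓), payload 110011.
Concatenate: 1100111101110011 = 0xCF73 (16 bits → U+CF73).

U+CF73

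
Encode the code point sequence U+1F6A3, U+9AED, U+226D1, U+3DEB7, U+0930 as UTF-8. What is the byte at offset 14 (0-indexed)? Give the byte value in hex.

U+1F6A3 → 4-byte form F0 9F 9A A3 at offsets 0–3.
U+9AED → 3-byte form E9 AB AD at offsets 4–6.
U+226D1 → 4-byte form F0 A2 9B 91 at offsets 7–10.
U+3DEB7 → 4-byte form F0 BD BA B7 at offsets 11–14.
Offset 14 falls in char 4's range; it's byte 4 of F0 BD BA B7 = 0xB7.

0xB7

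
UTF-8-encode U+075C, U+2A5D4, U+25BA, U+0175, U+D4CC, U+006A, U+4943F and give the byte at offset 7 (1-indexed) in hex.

1-indexed offset 7 is 0-indexed offset 6.
U+075C → 2-byte form DD 9C at offsets 0–1.
U+2A5D4 → 4-byte form F0 AA 97 94 at offsets 2–5.
U+25BA → 3-byte form E2 96 BA at offsets 6–8.
Offset 6 falls in char 3's range; it's byte 1 of E2 96 BA = 0xE2.

0xE2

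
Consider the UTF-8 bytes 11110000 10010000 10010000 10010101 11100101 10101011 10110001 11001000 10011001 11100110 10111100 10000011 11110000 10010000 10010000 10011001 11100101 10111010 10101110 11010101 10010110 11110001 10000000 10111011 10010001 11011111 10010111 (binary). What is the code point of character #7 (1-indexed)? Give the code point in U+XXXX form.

Offset 0: leading byte 0xF0 = 11110000 → 4-byte char #1 = F0 90 90 95.
Offset 4: leading byte 0xE5 = 11100101 → 3-byte char #2 = E5 AB B1.
Offset 7: leading byte 0xC8 = 11001000 → 2-byte char #3 = C8 99.
Offset 9: leading byte 0xE6 = 11100110 → 3-byte char #4 = E6 BC 83.
Offset 12: leading byte 0xF0 = 11110000 → 4-byte char #5 = F0 90 90 99.
Offset 16: leading byte 0xE5 = 11100101 → 3-byte char #6 = E5 BA AE.
Offset 19: leading byte 0xD5 = 11010101 → 2-byte char #7 = D5 96.
Leading byte 0xD5 = 11010101 matches 110xxxxx → 2-byte sequence.
Byte 1: 0xD5 = 11010101, payload 10101 (5 bits).
Byte 2: 0x96 = 10010110 (10xxxxxx ✓), payload 010110.
Concatenate: 10101010110 = 0x556 (11 bits → U+0556).

U+0556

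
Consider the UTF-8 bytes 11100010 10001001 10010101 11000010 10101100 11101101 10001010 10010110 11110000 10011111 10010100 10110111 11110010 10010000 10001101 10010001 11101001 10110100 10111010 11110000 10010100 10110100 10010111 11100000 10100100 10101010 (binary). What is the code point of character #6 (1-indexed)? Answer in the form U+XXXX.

U+9D3A

Offset 0: leading byte 0xE2 = 11100010 → 3-byte char #1 = E2 89 95.
Offset 3: leading byte 0xC2 = 11000010 → 2-byte char #2 = C2 AC.
Offset 5: leading byte 0xED = 11101101 → 3-byte char #3 = ED 8A 96.
Offset 8: leading byte 0xF0 = 11110000 → 4-byte char #4 = F0 9F 94 B7.
Offset 12: leading byte 0xF2 = 11110010 → 4-byte char #5 = F2 90 8D 91.
Offset 16: leading byte 0xE9 = 11101001 → 3-byte char #6 = E9 B4 BA.
Leading byte 0xE9 = 11101001 matches 1110xxxx → 3-byte sequence.
Byte 1: 0xE9 = 11101001, payload 1001 (4 bits).
Byte 2: 0xB4 = 10110100 (10xxxxxx ✓), payload 110100.
Byte 3: 0xBA = 10111010 (10xxxxxx ✓), payload 111010.
Concatenate: 1001110100111010 = 0x9D3A (16 bits → U+9D3A).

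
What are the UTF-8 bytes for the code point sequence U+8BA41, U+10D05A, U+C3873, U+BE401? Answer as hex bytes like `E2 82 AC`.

F2 8B A9 81 F4 8D 81 9A F3 83 A1 B3 F2 BE 90 81

U+8BA41: 4-byte form → F2 8B A9 81.
U+10D05A: 4-byte form → F4 8D 81 9A.
U+C3873: 4-byte form → F3 83 A1 B3.
U+BE401: 4-byte form → F2 BE 90 81.
Concatenated (16 bytes): F2 8B A9 81 F4 8D 81 9A F3 83 A1 B3 F2 BE 90 81.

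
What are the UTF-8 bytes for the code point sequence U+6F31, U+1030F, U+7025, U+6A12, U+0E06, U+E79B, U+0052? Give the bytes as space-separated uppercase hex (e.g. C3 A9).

U+6F31: 3-byte form → E6 BC B1.
U+1030F: 4-byte form → F0 90 8C 8F.
U+7025: 3-byte form → E7 80 A5.
U+6A12: 3-byte form → E6 A8 92.
U+0E06: 3-byte form → E0 B8 86.
U+E79B: 3-byte form → EE 9E 9B.
U+0052: 1-byte form → 52.
Concatenated (20 bytes): E6 BC B1 F0 90 8C 8F E7 80 A5 E6 A8 92 E0 B8 86 EE 9E 9B 52.

E6 BC B1 F0 90 8C 8F E7 80 A5 E6 A8 92 E0 B8 86 EE 9E 9B 52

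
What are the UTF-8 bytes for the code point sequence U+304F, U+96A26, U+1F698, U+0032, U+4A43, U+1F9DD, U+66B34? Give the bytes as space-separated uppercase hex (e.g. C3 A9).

E3 81 8F F2 96 A8 A6 F0 9F 9A 98 32 E4 A9 83 F0 9F A7 9D F1 A6 AC B4

U+304F: 3-byte form → E3 81 8F.
U+96A26: 4-byte form → F2 96 A8 A6.
U+1F698: 4-byte form → F0 9F 9A 98.
U+0032: 1-byte form → 32.
U+4A43: 3-byte form → E4 A9 83.
U+1F9DD: 4-byte form → F0 9F A7 9D.
U+66B34: 4-byte form → F1 A6 AC B4.
Concatenated (23 bytes): E3 81 8F F2 96 A8 A6 F0 9F 9A 98 32 E4 A9 83 F0 9F A7 9D F1 A6 AC B4.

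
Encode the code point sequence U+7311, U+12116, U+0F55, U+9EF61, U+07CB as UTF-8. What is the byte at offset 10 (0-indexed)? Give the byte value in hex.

0xF2

U+7311 → 3-byte form E7 8C 91 at offsets 0–2.
U+12116 → 4-byte form F0 92 84 96 at offsets 3–6.
U+0F55 → 3-byte form E0 BD 95 at offsets 7–9.
U+9EF61 → 4-byte form F2 9E BD A1 at offsets 10–13.
Offset 10 falls in char 4's range; it's byte 1 of F2 9E BD A1 = 0xF2.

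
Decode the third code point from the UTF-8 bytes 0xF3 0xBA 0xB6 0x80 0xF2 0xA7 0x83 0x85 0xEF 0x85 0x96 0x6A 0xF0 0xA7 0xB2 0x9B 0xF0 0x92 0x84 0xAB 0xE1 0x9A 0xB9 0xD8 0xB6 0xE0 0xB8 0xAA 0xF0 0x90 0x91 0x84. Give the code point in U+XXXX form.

Offset 0: leading byte 0xF3 = 11110011 → 4-byte char #1 = F3 BA B6 80.
Offset 4: leading byte 0xF2 = 11110010 → 4-byte char #2 = F2 A7 83 85.
Offset 8: leading byte 0xEF = 11101111 → 3-byte char #3 = EF 85 96.
Leading byte 0xEF = 11101111 matches 1110xxxx → 3-byte sequence.
Byte 1: 0xEF = 11101111, payload 1111 (4 bits).
Byte 2: 0x85 = 10000101 (10xxxxxx ✓), payload 000101.
Byte 3: 0x96 = 10010110 (10xxxxxx ✓), payload 010110.
Concatenate: 1111000101010110 = 0xF156 (16 bits → U+F156).

U+F156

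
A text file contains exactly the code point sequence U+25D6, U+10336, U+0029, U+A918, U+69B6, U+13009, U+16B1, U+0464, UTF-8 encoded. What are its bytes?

U+25D6: 3-byte form → E2 97 96.
U+10336: 4-byte form → F0 90 8C B6.
U+0029: 1-byte form → 29.
U+A918: 3-byte form → EA A4 98.
U+69B6: 3-byte form → E6 A6 B6.
U+13009: 4-byte form → F0 93 80 89.
U+16B1: 3-byte form → E1 9A B1.
U+0464: 2-byte form → D1 A4.
Concatenated (23 bytes): E2 97 96 F0 90 8C B6 29 EA A4 98 E6 A6 B6 F0 93 80 89 E1 9A B1 D1 A4.

E2 97 96 F0 90 8C B6 29 EA A4 98 E6 A6 B6 F0 93 80 89 E1 9A B1 D1 A4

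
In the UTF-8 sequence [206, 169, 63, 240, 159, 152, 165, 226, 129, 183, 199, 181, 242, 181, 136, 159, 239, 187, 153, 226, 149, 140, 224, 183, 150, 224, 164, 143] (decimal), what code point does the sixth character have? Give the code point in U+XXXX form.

U+B521F

Offset 0: leading byte 0xCE = 11001110 → 2-byte char #1 = CE A9.
Offset 2: leading byte 0x3F = 00111111 → 1-byte char #2 = 3F.
Offset 3: leading byte 0xF0 = 11110000 → 4-byte char #3 = F0 9F 98 A5.
Offset 7: leading byte 0xE2 = 11100010 → 3-byte char #4 = E2 81 B7.
Offset 10: leading byte 0xC7 = 11000111 → 2-byte char #5 = C7 B5.
Offset 12: leading byte 0xF2 = 11110010 → 4-byte char #6 = F2 B5 88 9F.
Leading byte 0xF2 = 11110010 matches 11110xxx → 4-byte sequence.
Byte 1: 0xF2 = 11110010, payload 010 (3 bits).
Byte 2: 0xB5 = 10110101 (10xxxxxx ✓), payload 110101.
Byte 3: 0x88 = 10001000 (10xxxxxx ✓), payload 001000.
Byte 4: 0x9F = 10011111 (10xxxxxx ✓), payload 011111.
Concatenate: 010110101001000011111 = 0xB521F (21 bits → U+B521F).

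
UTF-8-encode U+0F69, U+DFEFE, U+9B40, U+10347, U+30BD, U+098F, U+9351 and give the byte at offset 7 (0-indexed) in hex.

0xE9

U+0F69 → 3-byte form E0 BD A9 at offsets 0–2.
U+DFEFE → 4-byte form F3 9F BB BE at offsets 3–6.
U+9B40 → 3-byte form E9 AD 80 at offsets 7–9.
Offset 7 falls in char 3's range; it's byte 1 of E9 AD 80 = 0xE9.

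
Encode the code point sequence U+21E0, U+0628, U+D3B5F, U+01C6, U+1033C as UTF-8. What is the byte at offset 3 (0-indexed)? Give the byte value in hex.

U+21E0 → 3-byte form E2 87 A0 at offsets 0–2.
U+0628 → 2-byte form D8 A8 at offsets 3–4.
Offset 3 falls in char 2's range; it's byte 1 of D8 A8 = 0xD8.

0xD8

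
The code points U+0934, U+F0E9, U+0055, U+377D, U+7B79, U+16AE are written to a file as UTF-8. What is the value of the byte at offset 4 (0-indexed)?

0x83

U+0934 → 3-byte form E0 A4 B4 at offsets 0–2.
U+F0E9 → 3-byte form EF 83 A9 at offsets 3–5.
Offset 4 falls in char 2's range; it's byte 2 of EF 83 A9 = 0x83.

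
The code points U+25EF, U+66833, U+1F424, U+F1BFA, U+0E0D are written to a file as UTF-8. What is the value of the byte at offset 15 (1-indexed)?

1-indexed offset 15 is 0-indexed offset 14.
U+25EF → 3-byte form E2 97 AF at offsets 0–2.
U+66833 → 4-byte form F1 A6 A0 B3 at offsets 3–6.
U+1F424 → 4-byte form F0 9F 90 A4 at offsets 7–10.
U+F1BFA → 4-byte form F3 B1 AF BA at offsets 11–14.
Offset 14 falls in char 4's range; it's byte 4 of F3 B1 AF BA = 0xBA.

0xBA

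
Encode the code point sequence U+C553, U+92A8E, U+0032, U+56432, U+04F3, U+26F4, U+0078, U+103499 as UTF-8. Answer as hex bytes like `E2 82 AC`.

EC 95 93 F2 92 AA 8E 32 F1 96 90 B2 D3 B3 E2 9B B4 78 F4 83 92 99

U+C553: 3-byte form → EC 95 93.
U+92A8E: 4-byte form → F2 92 AA 8E.
U+0032: 1-byte form → 32.
U+56432: 4-byte form → F1 96 90 B2.
U+04F3: 2-byte form → D3 B3.
U+26F4: 3-byte form → E2 9B B4.
U+0078: 1-byte form → 78.
U+103499: 4-byte form → F4 83 92 99.
Concatenated (22 bytes): EC 95 93 F2 92 AA 8E 32 F1 96 90 B2 D3 B3 E2 9B B4 78 F4 83 92 99.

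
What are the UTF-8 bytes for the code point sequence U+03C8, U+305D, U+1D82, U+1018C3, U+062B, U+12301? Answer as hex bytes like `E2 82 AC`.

CF 88 E3 81 9D E1 B6 82 F4 81 A3 83 D8 AB F0 92 8C 81

U+03C8: 2-byte form → CF 88.
U+305D: 3-byte form → E3 81 9D.
U+1D82: 3-byte form → E1 B6 82.
U+1018C3: 4-byte form → F4 81 A3 83.
U+062B: 2-byte form → D8 AB.
U+12301: 4-byte form → F0 92 8C 81.
Concatenated (18 bytes): CF 88 E3 81 9D E1 B6 82 F4 81 A3 83 D8 AB F0 92 8C 81.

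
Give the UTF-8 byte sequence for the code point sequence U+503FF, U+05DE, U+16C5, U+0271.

F1 90 8F BF D7 9E E1 9B 85 C9 B1

U+503FF: 4-byte form → F1 90 8F BF.
U+05DE: 2-byte form → D7 9E.
U+16C5: 3-byte form → E1 9B 85.
U+0271: 2-byte form → C9 B1.
Concatenated (11 bytes): F1 90 8F BF D7 9E E1 9B 85 C9 B1.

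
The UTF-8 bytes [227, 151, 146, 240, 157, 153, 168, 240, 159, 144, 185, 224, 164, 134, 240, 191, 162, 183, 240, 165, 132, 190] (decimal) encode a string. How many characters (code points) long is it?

6

Byte at offset 0: 0xE3 = 11100011 → 3-byte char (#1). Advance 3.
Byte at offset 3: 0xF0 = 11110000 → 4-byte char (#2). Advance 4.
Byte at offset 7: 0xF0 = 11110000 → 4-byte char (#3). Advance 4.
Byte at offset 11: 0xE0 = 11100000 → 3-byte char (#4). Advance 3.
Byte at offset 14: 0xF0 = 11110000 → 4-byte char (#5). Advance 4.
Byte at offset 18: 0xF0 = 11110000 → 4-byte char (#6). Advance 4.
Reached end at offset 22 after 6 code points.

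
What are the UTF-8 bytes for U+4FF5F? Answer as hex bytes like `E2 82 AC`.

U+4FF5F = 0x4FF5F = 327519 decimal. In range U+10000–U+10FFFF → 4-byte form: 11110xxx 10xxxxxx 10xxxxxx 10xxxxxx.
Binary (21 bits): 001001111111101011111.
Split 3+6+6+6: 001 | 001111 | 111101 | 011111.
Byte 1: 11110001 = 0xF1.
Byte 2: 10001111 = 0x8F.
Byte 3: 10111101 = 0xBD.
Byte 4: 10011111 = 0x9F.

F1 8F BD 9F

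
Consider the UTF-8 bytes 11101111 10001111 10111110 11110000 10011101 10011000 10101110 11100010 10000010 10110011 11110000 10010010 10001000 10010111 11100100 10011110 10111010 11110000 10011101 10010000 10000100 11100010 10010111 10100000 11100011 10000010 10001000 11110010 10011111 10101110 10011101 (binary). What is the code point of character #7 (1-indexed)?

U+25E0

Offset 0: leading byte 0xEF = 11101111 → 3-byte char #1 = EF 8F BE.
Offset 3: leading byte 0xF0 = 11110000 → 4-byte char #2 = F0 9D 98 AE.
Offset 7: leading byte 0xE2 = 11100010 → 3-byte char #3 = E2 82 B3.
Offset 10: leading byte 0xF0 = 11110000 → 4-byte char #4 = F0 92 88 97.
Offset 14: leading byte 0xE4 = 11100100 → 3-byte char #5 = E4 9E BA.
Offset 17: leading byte 0xF0 = 11110000 → 4-byte char #6 = F0 9D 90 84.
Offset 21: leading byte 0xE2 = 11100010 → 3-byte char #7 = E2 97 A0.
Leading byte 0xE2 = 11100010 matches 1110xxxx → 3-byte sequence.
Byte 1: 0xE2 = 11100010, payload 0010 (4 bits).
Byte 2: 0x97 = 10010111 (10xxxxxx ✓), payload 010111.
Byte 3: 0xA0 = 10100000 (10xxxxxx ✓), payload 100000.
Concatenate: 0010010111100000 = 0x25E0 (16 bits → U+25E0).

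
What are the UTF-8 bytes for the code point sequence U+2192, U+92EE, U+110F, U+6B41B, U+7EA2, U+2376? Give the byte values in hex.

E2 86 92 E9 8B AE E1 84 8F F1 AB 90 9B E7 BA A2 E2 8D B6

U+2192: 3-byte form → E2 86 92.
U+92EE: 3-byte form → E9 8B AE.
U+110F: 3-byte form → E1 84 8F.
U+6B41B: 4-byte form → F1 AB 90 9B.
U+7EA2: 3-byte form → E7 BA A2.
U+2376: 3-byte form → E2 8D B6.
Concatenated (19 bytes): E2 86 92 E9 8B AE E1 84 8F F1 AB 90 9B E7 BA A2 E2 8D B6.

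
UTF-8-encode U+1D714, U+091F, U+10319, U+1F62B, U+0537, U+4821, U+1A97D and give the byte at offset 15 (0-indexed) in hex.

0xD4

U+1D714 → 4-byte form F0 9D 9C 94 at offsets 0–3.
U+091F → 3-byte form E0 A4 9F at offsets 4–6.
U+10319 → 4-byte form F0 90 8C 99 at offsets 7–10.
U+1F62B → 4-byte form F0 9F 98 AB at offsets 11–14.
U+0537 → 2-byte form D4 B7 at offsets 15–16.
Offset 15 falls in char 5's range; it's byte 1 of D4 B7 = 0xD4.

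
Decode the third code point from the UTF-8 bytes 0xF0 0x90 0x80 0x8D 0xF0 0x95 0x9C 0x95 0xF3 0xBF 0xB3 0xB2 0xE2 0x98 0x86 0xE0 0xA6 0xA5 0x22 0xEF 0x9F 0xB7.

U+FFCF2

Offset 0: leading byte 0xF0 = 11110000 → 4-byte char #1 = F0 90 80 8D.
Offset 4: leading byte 0xF0 = 11110000 → 4-byte char #2 = F0 95 9C 95.
Offset 8: leading byte 0xF3 = 11110011 → 4-byte char #3 = F3 BF B3 B2.
Leading byte 0xF3 = 11110011 matches 11110xxx → 4-byte sequence.
Byte 1: 0xF3 = 11110011, payload 011 (3 bits).
Byte 2: 0xBF = 10111111 (10xxxxxx ✓), payload 111111.
Byte 3: 0xB3 = 10110011 (10xxxxxx ✓), payload 110011.
Byte 4: 0xB2 = 10110010 (10xxxxxx ✓), payload 110010.
Concatenate: 011111111110011110010 = 0xFFCF2 (21 bits → U+FFCF2).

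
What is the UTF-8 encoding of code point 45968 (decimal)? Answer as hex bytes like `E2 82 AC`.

EB 8E 90

U+B390 = 0xB390 = 45968 decimal. In range U+0800–U+FFFF → 3-byte form: 1110xxxx 10xxxxxx 10xxxxxx.
Binary (16 bits): 1011001110010000.
Split 4+6+6: 1011 | 001110 | 010000.
Byte 1: 11101011 = 0xEB.
Byte 2: 10001110 = 0x8E.
Byte 3: 10010000 = 0x90.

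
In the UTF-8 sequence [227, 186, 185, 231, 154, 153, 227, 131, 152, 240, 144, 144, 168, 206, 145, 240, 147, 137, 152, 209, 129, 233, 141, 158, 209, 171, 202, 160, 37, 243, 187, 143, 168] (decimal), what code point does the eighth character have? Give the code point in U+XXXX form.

U+935E

Offset 0: leading byte 0xE3 = 11100011 → 3-byte char #1 = E3 BA B9.
Offset 3: leading byte 0xE7 = 11100111 → 3-byte char #2 = E7 9A 99.
Offset 6: leading byte 0xE3 = 11100011 → 3-byte char #3 = E3 83 98.
Offset 9: leading byte 0xF0 = 11110000 → 4-byte char #4 = F0 90 90 A8.
Offset 13: leading byte 0xCE = 11001110 → 2-byte char #5 = CE 91.
Offset 15: leading byte 0xF0 = 11110000 → 4-byte char #6 = F0 93 89 98.
Offset 19: leading byte 0xD1 = 11010001 → 2-byte char #7 = D1 81.
Offset 21: leading byte 0xE9 = 11101001 → 3-byte char #8 = E9 8D 9E.
Leading byte 0xE9 = 11101001 matches 1110xxxx → 3-byte sequence.
Byte 1: 0xE9 = 11101001, payload 1001 (4 bits).
Byte 2: 0x8D = 10001101 (10xxxxxx ✓), payload 001101.
Byte 3: 0x9E = 10011110 (10xxxxxx ✓), payload 011110.
Concatenate: 1001001101011110 = 0x935E (16 bits → U+935E).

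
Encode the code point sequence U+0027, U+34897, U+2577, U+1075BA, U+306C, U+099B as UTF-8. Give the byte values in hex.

U+0027: 1-byte form → 27.
U+34897: 4-byte form → F0 B4 A2 97.
U+2577: 3-byte form → E2 95 B7.
U+1075BA: 4-byte form → F4 87 96 BA.
U+306C: 3-byte form → E3 81 AC.
U+099B: 3-byte form → E0 A6 9B.
Concatenated (18 bytes): 27 F0 B4 A2 97 E2 95 B7 F4 87 96 BA E3 81 AC E0 A6 9B.

27 F0 B4 A2 97 E2 95 B7 F4 87 96 BA E3 81 AC E0 A6 9B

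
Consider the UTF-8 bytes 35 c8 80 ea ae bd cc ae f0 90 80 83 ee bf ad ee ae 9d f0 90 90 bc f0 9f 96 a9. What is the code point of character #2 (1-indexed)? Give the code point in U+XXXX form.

Offset 0: leading byte 0x35 = 00110101 → 1-byte char #1 = 35.
Offset 1: leading byte 0xC8 = 11001000 → 2-byte char #2 = C8 80.
Leading byte 0xC8 = 11001000 matches 110xxxxx → 2-byte sequence.
Byte 1: 0xC8 = 11001000, payload 01000 (5 bits).
Byte 2: 0x80 = 10000000 (10xxxxxx ✓), payload 000000.
Concatenate: 01000000000 = 0x200 (11 bits → U+0200).

U+0200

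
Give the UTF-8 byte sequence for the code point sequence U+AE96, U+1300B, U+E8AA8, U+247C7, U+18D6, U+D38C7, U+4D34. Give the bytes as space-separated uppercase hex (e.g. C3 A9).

EA BA 96 F0 93 80 8B F3 A8 AA A8 F0 A4 9F 87 E1 A3 96 F3 93 A3 87 E4 B4 B4

U+AE96: 3-byte form → EA BA 96.
U+1300B: 4-byte form → F0 93 80 8B.
U+E8AA8: 4-byte form → F3 A8 AA A8.
U+247C7: 4-byte form → F0 A4 9F 87.
U+18D6: 3-byte form → E1 A3 96.
U+D38C7: 4-byte form → F3 93 A3 87.
U+4D34: 3-byte form → E4 B4 B4.
Concatenated (25 bytes): EA BA 96 F0 93 80 8B F3 A8 AA A8 F0 A4 9F 87 E1 A3 96 F3 93 A3 87 E4 B4 B4.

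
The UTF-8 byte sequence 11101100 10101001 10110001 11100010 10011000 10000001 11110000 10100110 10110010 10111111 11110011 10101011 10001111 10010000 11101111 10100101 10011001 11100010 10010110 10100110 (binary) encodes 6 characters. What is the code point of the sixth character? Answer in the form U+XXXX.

Offset 0: leading byte 0xEC = 11101100 → 3-byte char #1 = EC A9 B1.
Offset 3: leading byte 0xE2 = 11100010 → 3-byte char #2 = E2 98 81.
Offset 6: leading byte 0xF0 = 11110000 → 4-byte char #3 = F0 A6 B2 BF.
Offset 10: leading byte 0xF3 = 11110011 → 4-byte char #4 = F3 AB 8F 90.
Offset 14: leading byte 0xEF = 11101111 → 3-byte char #5 = EF A5 99.
Offset 17: leading byte 0xE2 = 11100010 → 3-byte char #6 = E2 96 A6.
Leading byte 0xE2 = 11100010 matches 1110xxxx → 3-byte sequence.
Byte 1: 0xE2 = 11100010, payload 0010 (4 bits).
Byte 2: 0x96 = 10010110 (10xxxxxx ✓), payload 010110.
Byte 3: 0xA6 = 10100110 (10xxxxxx ✓), payload 100110.
Concatenate: 0010010110100110 = 0x25A6 (16 bits → U+25A6).

U+25A6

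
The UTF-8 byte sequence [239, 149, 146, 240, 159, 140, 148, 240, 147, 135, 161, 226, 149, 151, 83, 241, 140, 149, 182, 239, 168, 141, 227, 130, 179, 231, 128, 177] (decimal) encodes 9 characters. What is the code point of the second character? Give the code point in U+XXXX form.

Offset 0: leading byte 0xEF = 11101111 → 3-byte char #1 = EF 95 92.
Offset 3: leading byte 0xF0 = 11110000 → 4-byte char #2 = F0 9F 8C 94.
Leading byte 0xF0 = 11110000 matches 11110xxx → 4-byte sequence.
Byte 1: 0xF0 = 11110000, payload 000 (3 bits).
Byte 2: 0x9F = 10011111 (10xxxxxx ✓), payload 011111.
Byte 3: 0x8C = 10001100 (10xxxxxx ✓), payload 001100.
Byte 4: 0x94 = 10010100 (10xxxxxx ✓), payload 010100.
Concatenate: 000011111001100010100 = 0x1F314 (21 bits → U+1F314).

U+1F314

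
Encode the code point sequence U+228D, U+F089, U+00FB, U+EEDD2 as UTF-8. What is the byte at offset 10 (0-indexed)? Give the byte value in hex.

0xB7

U+228D → 3-byte form E2 8A 8D at offsets 0–2.
U+F089 → 3-byte form EF 82 89 at offsets 3–5.
U+00FB → 2-byte form C3 BB at offsets 6–7.
U+EEDD2 → 4-byte form F3 AE B7 92 at offsets 8–11.
Offset 10 falls in char 4's range; it's byte 3 of F3 AE B7 92 = 0xB7.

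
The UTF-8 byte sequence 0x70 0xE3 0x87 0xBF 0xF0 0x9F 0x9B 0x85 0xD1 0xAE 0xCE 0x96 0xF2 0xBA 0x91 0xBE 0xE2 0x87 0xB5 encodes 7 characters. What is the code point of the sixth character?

Offset 0: leading byte 0x70 = 01110000 → 1-byte char #1 = 70.
Offset 1: leading byte 0xE3 = 11100011 → 3-byte char #2 = E3 87 BF.
Offset 4: leading byte 0xF0 = 11110000 → 4-byte char #3 = F0 9F 9B 85.
Offset 8: leading byte 0xD1 = 11010001 → 2-byte char #4 = D1 AE.
Offset 10: leading byte 0xCE = 11001110 → 2-byte char #5 = CE 96.
Offset 12: leading byte 0xF2 = 11110010 → 4-byte char #6 = F2 BA 91 BE.
Leading byte 0xF2 = 11110010 matches 11110xxx → 4-byte sequence.
Byte 1: 0xF2 = 11110010, payload 010 (3 bits).
Byte 2: 0xBA = 10111010 (10xxxxxx ✓), payload 111010.
Byte 3: 0x91 = 10010001 (10xxxxxx ✓), payload 010001.
Byte 4: 0xBE = 10111110 (10xxxxxx ✓), payload 111110.
Concatenate: 010111010010001111110 = 0xBA47E (21 bits → U+BA47E).

U+BA47E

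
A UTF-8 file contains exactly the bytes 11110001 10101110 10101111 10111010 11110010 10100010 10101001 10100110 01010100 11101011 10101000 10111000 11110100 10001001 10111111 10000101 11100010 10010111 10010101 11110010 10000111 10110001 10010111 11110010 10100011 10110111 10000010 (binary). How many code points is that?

8

Byte at offset 0: 0xF1 = 11110001 → 4-byte char (#1). Advance 4.
Byte at offset 4: 0xF2 = 11110010 → 4-byte char (#2). Advance 4.
Byte at offset 8: 0x54 = 01010100 → 1-byte char (#3). Advance 1.
Byte at offset 9: 0xEB = 11101011 → 3-byte char (#4). Advance 3.
Byte at offset 12: 0xF4 = 11110100 → 4-byte char (#5). Advance 4.
Byte at offset 16: 0xE2 = 11100010 → 3-byte char (#6). Advance 3.
Byte at offset 19: 0xF2 = 11110010 → 4-byte char (#7). Advance 4.
Byte at offset 23: 0xF2 = 11110010 → 4-byte char (#8). Advance 4.
Reached end at offset 27 after 8 code points.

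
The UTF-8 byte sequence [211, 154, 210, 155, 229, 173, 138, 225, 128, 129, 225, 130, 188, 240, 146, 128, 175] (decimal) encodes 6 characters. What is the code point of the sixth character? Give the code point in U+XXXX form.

U+1202F

Offset 0: leading byte 0xD3 = 11010011 → 2-byte char #1 = D3 9A.
Offset 2: leading byte 0xD2 = 11010010 → 2-byte char #2 = D2 9B.
Offset 4: leading byte 0xE5 = 11100101 → 3-byte char #3 = E5 AD 8A.
Offset 7: leading byte 0xE1 = 11100001 → 3-byte char #4 = E1 80 81.
Offset 10: leading byte 0xE1 = 11100001 → 3-byte char #5 = E1 82 BC.
Offset 13: leading byte 0xF0 = 11110000 → 4-byte char #6 = F0 92 80 AF.
Leading byte 0xF0 = 11110000 matches 11110xxx → 4-byte sequence.
Byte 1: 0xF0 = 11110000, payload 000 (3 bits).
Byte 2: 0x92 = 10010010 (10xxxxxx ✓), payload 010010.
Byte 3: 0x80 = 10000000 (10xxxxxx ✓), payload 000000.
Byte 4: 0xAF = 10101111 (10xxxxxx ✓), payload 101111.
Concatenate: 000010010000000101111 = 0x1202F (21 bits → U+1202F).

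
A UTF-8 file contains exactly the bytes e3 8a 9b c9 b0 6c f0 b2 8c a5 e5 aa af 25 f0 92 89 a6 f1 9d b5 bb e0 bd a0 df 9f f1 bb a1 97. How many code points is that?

Byte at offset 0: 0xE3 = 11100011 → 3-byte char (#1). Advance 3.
Byte at offset 3: 0xC9 = 11001001 → 2-byte char (#2). Advance 2.
Byte at offset 5: 0x6C = 01101100 → 1-byte char (#3). Advance 1.
Byte at offset 6: 0xF0 = 11110000 → 4-byte char (#4). Advance 4.
Byte at offset 10: 0xE5 = 11100101 → 3-byte char (#5). Advance 3.
Byte at offset 13: 0x25 = 00100101 → 1-byte char (#6). Advance 1.
Byte at offset 14: 0xF0 = 11110000 → 4-byte char (#7). Advance 4.
Byte at offset 18: 0xF1 = 11110001 → 4-byte char (#8). Advance 4.
Byte at offset 22: 0xE0 = 11100000 → 3-byte char (#9). Advance 3.
Byte at offset 25: 0xDF = 11011111 → 2-byte char (#10). Advance 2.
Byte at offset 27: 0xF1 = 11110001 → 4-byte char (#11). Advance 4.
Reached end at offset 31 after 11 code points.

11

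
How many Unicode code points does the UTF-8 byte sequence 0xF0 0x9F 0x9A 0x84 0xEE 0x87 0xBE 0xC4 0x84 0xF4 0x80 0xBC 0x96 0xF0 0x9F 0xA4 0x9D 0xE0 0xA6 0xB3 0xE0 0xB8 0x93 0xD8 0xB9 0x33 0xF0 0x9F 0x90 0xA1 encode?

Byte at offset 0: 0xF0 = 11110000 → 4-byte char (#1). Advance 4.
Byte at offset 4: 0xEE = 11101110 → 3-byte char (#2). Advance 3.
Byte at offset 7: 0xC4 = 11000100 → 2-byte char (#3). Advance 2.
Byte at offset 9: 0xF4 = 11110100 → 4-byte char (#4). Advance 4.
Byte at offset 13: 0xF0 = 11110000 → 4-byte char (#5). Advance 4.
Byte at offset 17: 0xE0 = 11100000 → 3-byte char (#6). Advance 3.
Byte at offset 20: 0xE0 = 11100000 → 3-byte char (#7). Advance 3.
Byte at offset 23: 0xD8 = 11011000 → 2-byte char (#8). Advance 2.
Byte at offset 25: 0x33 = 00110011 → 1-byte char (#9). Advance 1.
Byte at offset 26: 0xF0 = 11110000 → 4-byte char (#10). Advance 4.
Reached end at offset 30 after 10 code points.

10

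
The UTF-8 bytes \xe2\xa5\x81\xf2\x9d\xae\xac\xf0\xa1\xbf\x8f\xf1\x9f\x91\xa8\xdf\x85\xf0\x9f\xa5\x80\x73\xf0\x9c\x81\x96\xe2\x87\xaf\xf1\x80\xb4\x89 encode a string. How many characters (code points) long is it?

Byte at offset 0: 0xE2 = 11100010 → 3-byte char (#1). Advance 3.
Byte at offset 3: 0xF2 = 11110010 → 4-byte char (#2). Advance 4.
Byte at offset 7: 0xF0 = 11110000 → 4-byte char (#3). Advance 4.
Byte at offset 11: 0xF1 = 11110001 → 4-byte char (#4). Advance 4.
Byte at offset 15: 0xDF = 11011111 → 2-byte char (#5). Advance 2.
Byte at offset 17: 0xF0 = 11110000 → 4-byte char (#6). Advance 4.
Byte at offset 21: 0x73 = 01110011 → 1-byte char (#7). Advance 1.
Byte at offset 22: 0xF0 = 11110000 → 4-byte char (#8). Advance 4.
Byte at offset 26: 0xE2 = 11100010 → 3-byte char (#9). Advance 3.
Byte at offset 29: 0xF1 = 11110001 → 4-byte char (#10). Advance 4.
Reached end at offset 33 after 10 code points.

10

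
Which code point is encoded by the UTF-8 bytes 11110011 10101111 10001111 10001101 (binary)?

U+EF3CD

Leading byte 0xF3 = 11110011 matches 11110xxx → 4-byte sequence.
Byte 1: 0xF3 = 11110011, payload 011 (3 bits).
Byte 2: 0xAF = 10101111 (10xxxxxx ✓), payload 101111.
Byte 3: 0x8F = 10001111 (10xxxxxx ✓), payload 001111.
Byte 4: 0x8D = 10001101 (10xxxxxx ✓), payload 001101.
Concatenate: 011101111001111001101 = 0xEF3CD (21 bits → U+EF3CD).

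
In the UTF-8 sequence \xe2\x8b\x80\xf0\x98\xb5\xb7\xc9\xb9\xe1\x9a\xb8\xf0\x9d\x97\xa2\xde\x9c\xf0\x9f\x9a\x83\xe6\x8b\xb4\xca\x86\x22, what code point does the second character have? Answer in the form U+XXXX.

U+18D77

Offset 0: leading byte 0xE2 = 11100010 → 3-byte char #1 = E2 8B 80.
Offset 3: leading byte 0xF0 = 11110000 → 4-byte char #2 = F0 98 B5 B7.
Leading byte 0xF0 = 11110000 matches 11110xxx → 4-byte sequence.
Byte 1: 0xF0 = 11110000, payload 000 (3 bits).
Byte 2: 0x98 = 10011000 (10xxxxxx ✓), payload 011000.
Byte 3: 0xB5 = 10110101 (10xxxxxx ✓), payload 110101.
Byte 4: 0xB7 = 10110111 (10xxxxxx ✓), payload 110111.
Concatenate: 000011000110101110111 = 0x18D77 (21 bits → U+18D77).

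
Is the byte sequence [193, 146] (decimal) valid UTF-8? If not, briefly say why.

Leading byte 0xC1 = 11000001 → 2-byte form.
Continuation bytes all match 10xxxxxx. Payload decodes to 0x52.
But 0x52 < 0x80, the minimum for a 2-byte sequence — this is an overlong encoding.

invalid (overlong encoding)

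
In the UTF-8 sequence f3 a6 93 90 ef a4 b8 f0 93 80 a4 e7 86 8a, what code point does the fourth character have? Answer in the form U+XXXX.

Offset 0: leading byte 0xF3 = 11110011 → 4-byte char #1 = F3 A6 93 90.
Offset 4: leading byte 0xEF = 11101111 → 3-byte char #2 = EF A4 B8.
Offset 7: leading byte 0xF0 = 11110000 → 4-byte char #3 = F0 93 80 A4.
Offset 11: leading byte 0xE7 = 11100111 → 3-byte char #4 = E7 86 8A.
Leading byte 0xE7 = 11100111 matches 1110xxxx → 3-byte sequence.
Byte 1: 0xE7 = 11100111, payload 0111 (4 bits).
Byte 2: 0x86 = 10000110 (10xxxxxx ✓), payload 000110.
Byte 3: 0x8A = 10001010 (10xxxxxx ✓), payload 001010.
Concatenate: 0111000110001010 = 0x718A (16 bits → U+718A).

U+718A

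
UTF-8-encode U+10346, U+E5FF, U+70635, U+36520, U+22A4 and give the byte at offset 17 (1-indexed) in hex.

1-indexed offset 17 is 0-indexed offset 16.
U+10346 → 4-byte form F0 90 8D 86 at offsets 0–3.
U+E5FF → 3-byte form EE 97 BF at offsets 4–6.
U+70635 → 4-byte form F1 B0 98 B5 at offsets 7–10.
U+36520 → 4-byte form F0 B6 94 A0 at offsets 11–14.
U+22A4 → 3-byte form E2 8A A4 at offsets 15–17.
Offset 16 falls in char 5's range; it's byte 2 of E2 8A A4 = 0x8A.

0x8A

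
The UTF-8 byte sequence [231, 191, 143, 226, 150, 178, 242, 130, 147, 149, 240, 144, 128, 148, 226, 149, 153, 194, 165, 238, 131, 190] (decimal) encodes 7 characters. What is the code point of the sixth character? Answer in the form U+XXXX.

U+00A5

Offset 0: leading byte 0xE7 = 11100111 → 3-byte char #1 = E7 BF 8F.
Offset 3: leading byte 0xE2 = 11100010 → 3-byte char #2 = E2 96 B2.
Offset 6: leading byte 0xF2 = 11110010 → 4-byte char #3 = F2 82 93 95.
Offset 10: leading byte 0xF0 = 11110000 → 4-byte char #4 = F0 90 80 94.
Offset 14: leading byte 0xE2 = 11100010 → 3-byte char #5 = E2 95 99.
Offset 17: leading byte 0xC2 = 11000010 → 2-byte char #6 = C2 A5.
Leading byte 0xC2 = 11000010 matches 110xxxxx → 2-byte sequence.
Byte 1: 0xC2 = 11000010, payload 00010 (5 bits).
Byte 2: 0xA5 = 10100101 (10xxxxxx ✓), payload 100101.
Concatenate: 00010100101 = 0xA5 (11 bits → U+00A5).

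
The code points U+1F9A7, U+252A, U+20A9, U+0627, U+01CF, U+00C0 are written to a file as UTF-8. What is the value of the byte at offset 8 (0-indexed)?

U+1F9A7 → 4-byte form F0 9F A6 A7 at offsets 0–3.
U+252A → 3-byte form E2 94 AA at offsets 4–6.
U+20A9 → 3-byte form E2 82 A9 at offsets 7–9.
Offset 8 falls in char 3's range; it's byte 2 of E2 82 A9 = 0x82.

0x82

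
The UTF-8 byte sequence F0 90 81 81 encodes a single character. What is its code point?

Leading byte 0xF0 = 11110000 matches 11110xxx → 4-byte sequence.
Byte 1: 0xF0 = 11110000, payload 000 (3 bits).
Byte 2: 0x90 = 10010000 (10xxxxxx ✓), payload 010000.
Byte 3: 0x81 = 10000001 (10xxxxxx ✓), payload 000001.
Byte 4: 0x81 = 10000001 (10xxxxxx ✓), payload 000001.
Concatenate: 000010000000001000001 = 0x10041 (21 bits → U+10041).

U+10041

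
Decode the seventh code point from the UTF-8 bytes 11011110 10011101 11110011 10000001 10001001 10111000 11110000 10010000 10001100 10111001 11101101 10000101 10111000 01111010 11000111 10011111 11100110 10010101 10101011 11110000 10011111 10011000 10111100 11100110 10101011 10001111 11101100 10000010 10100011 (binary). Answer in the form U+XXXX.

Offset 0: leading byte 0xDE = 11011110 → 2-byte char #1 = DE 9D.
Offset 2: leading byte 0xF3 = 11110011 → 4-byte char #2 = F3 81 89 B8.
Offset 6: leading byte 0xF0 = 11110000 → 4-byte char #3 = F0 90 8C B9.
Offset 10: leading byte 0xED = 11101101 → 3-byte char #4 = ED 85 B8.
Offset 13: leading byte 0x7A = 01111010 → 1-byte char #5 = 7A.
Offset 14: leading byte 0xC7 = 11000111 → 2-byte char #6 = C7 9F.
Offset 16: leading byte 0xE6 = 11100110 → 3-byte char #7 = E6 95 AB.
Leading byte 0xE6 = 11100110 matches 1110xxxx → 3-byte sequence.
Byte 1: 0xE6 = 11100110, payload 0110 (4 bits).
Byte 2: 0x95 = 10010101 (10xxxxxx ✓), payload 010101.
Byte 3: 0xAB = 10101011 (10xxxxxx ✓), payload 101011.
Concatenate: 0110010101101011 = 0x656B (16 bits → U+656B).

U+656B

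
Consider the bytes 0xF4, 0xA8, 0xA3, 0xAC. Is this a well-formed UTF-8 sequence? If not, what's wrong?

invalid (encodes a value above U+10FFFF)

Leading byte 0xF4 = 11110100 → 4-byte form.
Payload = 0x1288EC, which exceeds U+10FFFF, the maximum Unicode code point. (Leading bytes F5–FF, or F4 followed by ≥ 0x90, are invalid.)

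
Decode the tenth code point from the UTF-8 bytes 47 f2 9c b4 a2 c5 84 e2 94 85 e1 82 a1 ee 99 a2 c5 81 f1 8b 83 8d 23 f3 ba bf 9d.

U+FAFDD

Offset 0: leading byte 0x47 = 01000111 → 1-byte char #1 = 47.
Offset 1: leading byte 0xF2 = 11110010 → 4-byte char #2 = F2 9C B4 A2.
Offset 5: leading byte 0xC5 = 11000101 → 2-byte char #3 = C5 84.
Offset 7: leading byte 0xE2 = 11100010 → 3-byte char #4 = E2 94 85.
Offset 10: leading byte 0xE1 = 11100001 → 3-byte char #5 = E1 82 A1.
Offset 13: leading byte 0xEE = 11101110 → 3-byte char #6 = EE 99 A2.
Offset 16: leading byte 0xC5 = 11000101 → 2-byte char #7 = C5 81.
Offset 18: leading byte 0xF1 = 11110001 → 4-byte char #8 = F1 8B 83 8D.
Offset 22: leading byte 0x23 = 00100011 → 1-byte char #9 = 23.
Offset 23: leading byte 0xF3 = 11110011 → 4-byte char #10 = F3 BA BF 9D.
Leading byte 0xF3 = 11110011 matches 11110xxx → 4-byte sequence.
Byte 1: 0xF3 = 11110011, payload 011 (3 bits).
Byte 2: 0xBA = 10111010 (10xxxxxx ✓), payload 111010.
Byte 3: 0xBF = 10111111 (10xxxxxx ✓), payload 111111.
Byte 4: 0x9D = 10011101 (10xxxxxx ✓), payload 011101.
Concatenate: 011111010111111011101 = 0xFAFDD (21 bits → U+FAFDD).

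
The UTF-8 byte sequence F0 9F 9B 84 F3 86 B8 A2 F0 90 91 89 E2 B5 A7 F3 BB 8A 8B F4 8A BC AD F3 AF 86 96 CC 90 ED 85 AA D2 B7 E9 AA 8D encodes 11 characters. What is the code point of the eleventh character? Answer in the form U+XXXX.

Offset 0: leading byte 0xF0 = 11110000 → 4-byte char #1 = F0 9F 9B 84.
Offset 4: leading byte 0xF3 = 11110011 → 4-byte char #2 = F3 86 B8 A2.
Offset 8: leading byte 0xF0 = 11110000 → 4-byte char #3 = F0 90 91 89.
Offset 12: leading byte 0xE2 = 11100010 → 3-byte char #4 = E2 B5 A7.
Offset 15: leading byte 0xF3 = 11110011 → 4-byte char #5 = F3 BB 8A 8B.
Offset 19: leading byte 0xF4 = 11110100 → 4-byte char #6 = F4 8A BC AD.
Offset 23: leading byte 0xF3 = 11110011 → 4-byte char #7 = F3 AF 86 96.
Offset 27: leading byte 0xCC = 11001100 → 2-byte char #8 = CC 90.
Offset 29: leading byte 0xED = 11101101 → 3-byte char #9 = ED 85 AA.
Offset 32: leading byte 0xD2 = 11010010 → 2-byte char #10 = D2 B7.
Offset 34: leading byte 0xE9 = 11101001 → 3-byte char #11 = E9 AA 8D.
Leading byte 0xE9 = 11101001 matches 1110xxxx → 3-byte sequence.
Byte 1: 0xE9 = 11101001, payload 1001 (4 bits).
Byte 2: 0xAA = 10101010 (10xxxxxx ✓), payload 101010.
Byte 3: 0x8D = 10001101 (10xxxxxx ✓), payload 001101.
Concatenate: 1001101010001101 = 0x9A8D (16 bits → U+9A8D).

U+9A8D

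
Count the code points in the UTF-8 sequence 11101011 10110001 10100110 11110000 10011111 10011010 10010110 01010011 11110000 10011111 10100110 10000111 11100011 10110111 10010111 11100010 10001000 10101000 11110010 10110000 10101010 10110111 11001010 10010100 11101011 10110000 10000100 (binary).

9

Byte at offset 0: 0xEB = 11101011 → 3-byte char (#1). Advance 3.
Byte at offset 3: 0xF0 = 11110000 → 4-byte char (#2). Advance 4.
Byte at offset 7: 0x53 = 01010011 → 1-byte char (#3). Advance 1.
Byte at offset 8: 0xF0 = 11110000 → 4-byte char (#4). Advance 4.
Byte at offset 12: 0xE3 = 11100011 → 3-byte char (#5). Advance 3.
Byte at offset 15: 0xE2 = 11100010 → 3-byte char (#6). Advance 3.
Byte at offset 18: 0xF2 = 11110010 → 4-byte char (#7). Advance 4.
Byte at offset 22: 0xCA = 11001010 → 2-byte char (#8). Advance 2.
Byte at offset 24: 0xEB = 11101011 → 3-byte char (#9). Advance 3.
Reached end at offset 27 after 9 code points.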